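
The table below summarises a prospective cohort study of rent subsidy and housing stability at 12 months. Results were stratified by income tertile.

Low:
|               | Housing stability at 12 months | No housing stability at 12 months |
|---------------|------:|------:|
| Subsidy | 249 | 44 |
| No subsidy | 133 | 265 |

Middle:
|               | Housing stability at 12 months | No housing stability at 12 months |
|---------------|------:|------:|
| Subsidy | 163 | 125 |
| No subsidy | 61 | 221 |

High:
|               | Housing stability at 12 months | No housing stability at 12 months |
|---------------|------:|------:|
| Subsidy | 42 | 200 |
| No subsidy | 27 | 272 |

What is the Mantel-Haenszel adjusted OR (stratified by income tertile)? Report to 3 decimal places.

OR_MH = Σ(aᵢdᵢ/nᵢ) / Σ(bᵢcᵢ/nᵢ), where nᵢ is the stratum total.
Stratum 1 (Low): n = 691; a·d/n = 249·265/691 = 95.4920; b·c/n = 44·133/691 = 8.4689
Stratum 2 (Middle): n = 570; a·d/n = 163·221/570 = 63.1982; b·c/n = 125·61/570 = 13.3772
Stratum 3 (High): n = 541; a·d/n = 42·272/541 = 21.1165; b·c/n = 200·27/541 = 9.9815
OR_MH = (95.4920 + 63.1982 + 21.1165) / (8.4689 + 13.3772 + 9.9815) = 179.8067 / 31.8276 = 5.64940

5.649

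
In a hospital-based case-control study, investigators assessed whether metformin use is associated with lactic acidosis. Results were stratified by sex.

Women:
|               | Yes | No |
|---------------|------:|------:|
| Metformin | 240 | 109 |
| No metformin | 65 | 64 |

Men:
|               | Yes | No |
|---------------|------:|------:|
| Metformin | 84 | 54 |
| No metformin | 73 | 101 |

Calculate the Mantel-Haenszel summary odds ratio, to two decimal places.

OR_MH = Σ(aᵢdᵢ/nᵢ) / Σ(bᵢcᵢ/nᵢ), where nᵢ is the stratum total.
Stratum 1 (Women): n = 478; a·d/n = 240·64/478 = 32.1339; b·c/n = 109·65/478 = 14.8222
Stratum 2 (Men): n = 312; a·d/n = 84·101/312 = 27.1923; b·c/n = 54·73/312 = 12.6346
OR_MH = (32.1339 + 27.1923) / (14.8222 + 12.6346) = 59.3262 / 27.4568 = 2.16071

2.16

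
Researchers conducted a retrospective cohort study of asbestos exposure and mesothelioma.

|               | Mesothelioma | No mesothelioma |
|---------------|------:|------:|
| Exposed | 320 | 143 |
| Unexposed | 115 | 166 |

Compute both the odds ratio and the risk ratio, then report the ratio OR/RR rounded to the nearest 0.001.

1.913

Cells: a = 320, b = 143, c = 115, d = 166.
OR = (320·166)/(143·115) = 53120/16445 = 3.23016
Risk in exposed = 320/463 = 0.69114; risk in unexposed = 115/281 = 0.40925; RR = 1.68880
OR/RR = 3.23016 / 1.68880 = 1.91270
The outcome is not rare, so the OR lies further from 1 than the RR.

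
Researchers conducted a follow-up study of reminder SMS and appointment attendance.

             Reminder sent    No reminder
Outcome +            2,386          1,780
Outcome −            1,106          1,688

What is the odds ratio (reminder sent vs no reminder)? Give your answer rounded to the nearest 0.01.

2.05

Reading the table with exposure as columns: a = 2386 (Reminder sent, case), b = 1106 (Reminder sent, non-case), c = 1780 (No reminder, case), d = 1688.
OR = (a·d)/(b·c) = (2386 × 1688) / (1106 × 1780) = 4027568 / 1968680 = 2.04582
The odds of appointment attendance are about 2.05 times as high in the reminder sent group.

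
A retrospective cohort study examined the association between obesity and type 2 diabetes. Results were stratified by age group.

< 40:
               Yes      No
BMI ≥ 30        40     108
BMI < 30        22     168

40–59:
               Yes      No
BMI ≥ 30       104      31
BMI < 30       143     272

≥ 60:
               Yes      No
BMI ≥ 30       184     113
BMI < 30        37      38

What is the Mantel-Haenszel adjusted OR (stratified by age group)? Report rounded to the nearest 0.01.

3.42

OR_MH = Σ(aᵢdᵢ/nᵢ) / Σ(bᵢcᵢ/nᵢ), where nᵢ is the stratum total.
Stratum 1 (< 40): n = 338; a·d/n = 40·168/338 = 19.8817; b·c/n = 108·22/338 = 7.0296
Stratum 2 (40–59): n = 550; a·d/n = 104·272/550 = 51.4327; b·c/n = 31·143/550 = 8.0600
Stratum 3 (≥ 60): n = 372; a·d/n = 184·38/372 = 18.7957; b·c/n = 113·37/372 = 11.2392
OR_MH = (19.8817 + 51.4327 + 18.7957) / (7.0296 + 8.0600 + 11.2392) = 90.1101 / 26.3288 = 3.42249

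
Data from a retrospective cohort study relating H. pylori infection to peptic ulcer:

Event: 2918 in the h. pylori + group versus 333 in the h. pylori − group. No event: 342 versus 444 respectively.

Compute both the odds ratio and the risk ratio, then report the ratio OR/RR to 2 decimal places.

5.45

From the description: a = 2918, b = 342, c = 333, d = 444.
OR = (2918·444)/(342·333) = 1295592/113886 = 11.37622
Risk in exposed = 2918/3260 = 0.89509; risk in unexposed = 333/777 = 0.42857; RR = 2.08855
OR/RR = 11.37622 / 2.08855 = 5.44695
The outcome is not rare, so the OR lies further from 1 than the RR.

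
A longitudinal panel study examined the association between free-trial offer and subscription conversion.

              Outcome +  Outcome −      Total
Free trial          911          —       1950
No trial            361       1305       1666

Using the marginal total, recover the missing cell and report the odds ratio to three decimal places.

3.170

The missing cell is in the exposed row: 1950 − 911 = 1039.
So a = 911, b = 1039, c = 361, d = 1305.
OR = (a·d)/(b·c) = (911 × 1305) / (1039 × 361) = 1188855 / 375079 = 3.16961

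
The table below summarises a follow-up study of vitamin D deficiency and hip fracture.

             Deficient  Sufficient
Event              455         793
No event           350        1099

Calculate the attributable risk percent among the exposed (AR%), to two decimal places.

Reading the table with exposure as columns: a = 455 (Deficient, case), b = 350 (Deficient, non-case), c = 793 (Sufficient, case), d = 1099.
Risk in exposed = 455/805 = 0.56522; risk in unexposed = 793/1892 = 0.41913.
RR = 0.56522/0.41913 = 1.34854
AR% = (RR − 1)/RR × 100 = (1.34854 − 1)/1.34854 × 100 = 25.8457%

25.85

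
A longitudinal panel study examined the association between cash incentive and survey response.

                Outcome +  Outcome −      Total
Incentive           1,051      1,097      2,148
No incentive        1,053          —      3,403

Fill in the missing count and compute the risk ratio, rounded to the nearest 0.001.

1.581

The missing cell is in the unexposed row: 3403 − 1053 = 2350.
So a = 1051, b = 1097, c = 1053, d = 2350.
RR = [a/(a+b)] / [c/(c+d)] = (1051/2148) / (1053/3403) = 0.48929/0.30943 = 1.58126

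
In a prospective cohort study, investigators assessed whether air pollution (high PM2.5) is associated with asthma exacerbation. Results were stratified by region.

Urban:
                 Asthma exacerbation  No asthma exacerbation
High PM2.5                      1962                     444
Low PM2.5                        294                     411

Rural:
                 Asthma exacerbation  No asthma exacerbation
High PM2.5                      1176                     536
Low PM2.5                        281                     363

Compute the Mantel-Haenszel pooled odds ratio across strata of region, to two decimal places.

4.16

OR_MH = Σ(aᵢdᵢ/nᵢ) / Σ(bᵢcᵢ/nᵢ), where nᵢ is the stratum total.
Stratum 1 (Urban): n = 3111; a·d/n = 1962·411/3111 = 259.2035; b·c/n = 444·294/3111 = 41.9595
Stratum 2 (Rural): n = 2356; a·d/n = 1176·363/2356 = 181.1919; b·c/n = 536·281/2356 = 63.9287
OR_MH = (259.2035 + 181.1919) / (41.9595 + 63.9287) = 440.3953 / 105.8882 = 4.15906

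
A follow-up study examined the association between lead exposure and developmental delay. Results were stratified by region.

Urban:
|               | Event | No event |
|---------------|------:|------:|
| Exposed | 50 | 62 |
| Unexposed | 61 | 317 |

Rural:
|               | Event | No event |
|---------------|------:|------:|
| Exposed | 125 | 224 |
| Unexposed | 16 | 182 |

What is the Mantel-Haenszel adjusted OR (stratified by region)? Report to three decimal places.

OR_MH = Σ(aᵢdᵢ/nᵢ) / Σ(bᵢcᵢ/nᵢ), where nᵢ is the stratum total.
Stratum 1 (Urban): n = 490; a·d/n = 50·317/490 = 32.3469; b·c/n = 62·61/490 = 7.7184
Stratum 2 (Rural): n = 547; a·d/n = 125·182/547 = 41.5905; b·c/n = 224·16/547 = 6.5521
OR_MH = (32.3469 + 41.5905) / (7.7184 + 6.5521) = 73.9374 / 14.2705 = 5.18115

5.181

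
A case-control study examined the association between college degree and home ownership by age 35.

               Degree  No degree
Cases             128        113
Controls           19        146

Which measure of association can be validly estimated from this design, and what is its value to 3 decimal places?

Reading the table with exposure as columns: a = 128 (Degree, case), b = 19 (Degree, non-case), c = 113 (No degree, case), d = 146.
This is a case-control study: participants were sampled on outcome status, so risks in the source population cannot be estimated directly — relative risk is not valid here. The odds ratio is the appropriate measure.
OR = (a·d)/(b·c) = (128 × 146) / (19 × 113) = 18688 / 2147 = 8.70424

8.704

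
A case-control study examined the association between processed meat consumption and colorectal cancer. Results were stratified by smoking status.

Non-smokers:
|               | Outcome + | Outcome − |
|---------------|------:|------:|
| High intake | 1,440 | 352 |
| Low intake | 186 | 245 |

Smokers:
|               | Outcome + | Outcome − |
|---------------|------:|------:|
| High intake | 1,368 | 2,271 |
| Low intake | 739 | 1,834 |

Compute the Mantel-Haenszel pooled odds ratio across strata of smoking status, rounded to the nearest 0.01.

OR_MH = Σ(aᵢdᵢ/nᵢ) / Σ(bᵢcᵢ/nᵢ), where nᵢ is the stratum total.
Stratum 1 (Non-smokers): n = 2223; a·d/n = 1440·245/2223 = 158.7045; b·c/n = 352·186/2223 = 29.4521
Stratum 2 (Smokers): n = 6212; a·d/n = 1368·1834/6212 = 403.8815; b·c/n = 2271·739/6212 = 270.1656
OR_MH = (158.7045 + 403.8815) / (29.4521 + 270.1656) = 562.5860 / 299.6177 = 1.87768

1.88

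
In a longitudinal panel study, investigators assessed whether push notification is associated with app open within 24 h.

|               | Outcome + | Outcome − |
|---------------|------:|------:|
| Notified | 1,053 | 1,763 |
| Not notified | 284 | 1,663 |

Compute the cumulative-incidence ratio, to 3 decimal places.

Cells: a = 1053, b = 1763, c = 284, d = 1663.
Risk in exposed = 1053/2816 = 0.37393; risk in unexposed = 284/1947 = 0.14587.
RR = 0.37393 / 0.14587 = 2.56356
The risk among the exposed is 2.56 times that among the unexposed.

2.564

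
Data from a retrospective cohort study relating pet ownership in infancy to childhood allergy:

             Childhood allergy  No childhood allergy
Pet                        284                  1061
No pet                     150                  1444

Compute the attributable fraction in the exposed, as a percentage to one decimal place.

55.4

Cells: a = 284, b = 1061, c = 150, d = 1444.
Risk in exposed = 284/1345 = 0.21115; risk in unexposed = 150/1594 = 0.09410.
RR = 0.21115/0.09410 = 2.24385
AR% = (RR − 1)/RR × 100 = (2.24385 − 1)/2.24385 × 100 = 55.4337%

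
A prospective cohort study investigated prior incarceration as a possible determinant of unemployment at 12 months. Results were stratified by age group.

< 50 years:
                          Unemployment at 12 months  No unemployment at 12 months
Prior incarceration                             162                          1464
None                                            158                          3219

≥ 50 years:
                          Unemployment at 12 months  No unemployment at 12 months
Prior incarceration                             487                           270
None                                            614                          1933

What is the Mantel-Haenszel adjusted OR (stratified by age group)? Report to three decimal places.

OR_MH = Σ(aᵢdᵢ/nᵢ) / Σ(bᵢcᵢ/nᵢ), where nᵢ is the stratum total.
Stratum 1 (< 50 years): n = 5003; a·d/n = 162·3219/5003 = 104.2331; b·c/n = 1464·158/5003 = 46.2347
Stratum 2 (≥ 50 years): n = 3304; a·d/n = 487·1933/3304 = 284.9186; b·c/n = 270·614/3304 = 50.1755
OR_MH = (104.2331 + 284.9186) / (46.2347 + 50.1755) = 389.1516 / 96.4102 = 4.03642

4.036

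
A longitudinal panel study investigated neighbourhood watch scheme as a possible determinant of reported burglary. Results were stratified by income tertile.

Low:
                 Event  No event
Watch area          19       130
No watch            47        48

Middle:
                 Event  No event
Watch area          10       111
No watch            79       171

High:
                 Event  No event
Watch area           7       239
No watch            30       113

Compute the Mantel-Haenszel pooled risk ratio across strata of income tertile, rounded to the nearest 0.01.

RR_MH = Σ(aᵢ·n₀ᵢ/nᵢ) / Σ(cᵢ·n₁ᵢ/nᵢ), with n₁ᵢ = aᵢ+bᵢ (exposed), n₀ᵢ = cᵢ+dᵢ (unexposed), nᵢ = n₁ᵢ+n₀ᵢ.
Stratum 1 (Low): n₁ = 149, n₀ = 95, n = 244; a·n₀/n = 19·95/244 = 7.3975; c·n₁/n = 47·149/244 = 28.7008
Stratum 2 (Middle): n₁ = 121, n₀ = 250, n = 371; a·n₀/n = 10·250/371 = 6.7385; c·n₁/n = 79·121/371 = 25.7655
Stratum 3 (High): n₁ = 246, n₀ = 143, n = 389; a·n₀/n = 7·143/389 = 2.5733; c·n₁/n = 30·246/389 = 18.9717
RR_MH = (7.3975 + 6.7385 + 2.5733) / (28.7008 + 25.7655 + 18.9717) = 16.7094 / 73.4380 = 0.22753

0.23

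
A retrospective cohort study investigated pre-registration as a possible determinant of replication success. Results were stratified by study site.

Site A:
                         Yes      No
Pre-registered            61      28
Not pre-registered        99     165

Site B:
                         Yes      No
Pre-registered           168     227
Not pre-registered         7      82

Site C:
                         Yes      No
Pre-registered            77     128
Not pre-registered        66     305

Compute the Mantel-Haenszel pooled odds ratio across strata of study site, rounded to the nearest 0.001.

OR_MH = Σ(aᵢdᵢ/nᵢ) / Σ(bᵢcᵢ/nᵢ), where nᵢ is the stratum total.
Stratum 1 (Site A): n = 353; a·d/n = 61·165/353 = 28.5127; b·c/n = 28·99/353 = 7.8527
Stratum 2 (Site B): n = 484; a·d/n = 168·82/484 = 28.4628; b·c/n = 227·7/484 = 3.2831
Stratum 3 (Site C): n = 576; a·d/n = 77·305/576 = 40.7726; b·c/n = 128·66/576 = 14.6667
OR_MH = (28.5127 + 28.4628 + 40.7726) / (7.8527 + 3.2831 + 14.6667) = 97.7481 / 25.8024 = 3.78833

3.788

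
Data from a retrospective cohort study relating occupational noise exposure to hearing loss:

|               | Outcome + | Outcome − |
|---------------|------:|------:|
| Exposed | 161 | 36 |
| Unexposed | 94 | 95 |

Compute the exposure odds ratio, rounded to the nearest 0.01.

Cells: a = 161, b = 36, c = 94, d = 95.
OR = (a·d)/(b·c) = (161 × 95) / (36 × 94) = 15295 / 3384 = 4.51980
The odds of hearing loss are about 4.52 times as high in the exposed group.

4.52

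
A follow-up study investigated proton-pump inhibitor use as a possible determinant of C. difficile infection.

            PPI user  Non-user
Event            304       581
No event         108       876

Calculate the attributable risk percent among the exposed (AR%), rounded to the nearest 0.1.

46.0

Reading the table with exposure as columns: a = 304 (PPI user, case), b = 108 (PPI user, non-case), c = 581 (Non-user, case), d = 876.
Risk in exposed = 304/412 = 0.73786; risk in unexposed = 581/1457 = 0.39876.
RR = 0.73786/0.39876 = 1.85038
AR% = (RR − 1)/RR × 100 = (1.85038 − 1)/1.85038 × 100 = 45.9569%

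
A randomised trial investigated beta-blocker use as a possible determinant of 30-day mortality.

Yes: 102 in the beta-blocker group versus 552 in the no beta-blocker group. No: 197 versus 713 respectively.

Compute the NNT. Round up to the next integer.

Risk in treated group = 102/299 = 0.34114; risk in control = 552/1265 = 0.43636.
Absolute risk reduction = 0.43636 − 0.34114 = 0.09523
NNT = 1 / ARR = 1 / 0.09523 = 10.501 → round up → 11

11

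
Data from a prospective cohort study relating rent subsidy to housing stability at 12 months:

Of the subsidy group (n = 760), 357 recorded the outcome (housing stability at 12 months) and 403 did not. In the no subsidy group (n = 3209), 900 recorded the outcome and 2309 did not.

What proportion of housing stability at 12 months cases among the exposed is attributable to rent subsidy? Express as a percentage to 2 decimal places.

40.29

From the description: a = 357, b = 403, c = 900, d = 2309.
Risk in exposed = 357/760 = 0.46974; risk in unexposed = 900/3209 = 0.28046.
RR = 0.46974/0.28046 = 1.67487
AR% = (RR − 1)/RR × 100 = (1.67487 − 1)/1.67487 × 100 = 40.2940%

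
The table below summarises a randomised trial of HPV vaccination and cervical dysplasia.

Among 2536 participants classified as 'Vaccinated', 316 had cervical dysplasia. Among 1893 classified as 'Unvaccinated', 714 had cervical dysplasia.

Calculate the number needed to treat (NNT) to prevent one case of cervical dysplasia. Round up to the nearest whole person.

4

Risk in treated group = 316/2536 = 0.12461; risk in control = 714/1893 = 0.37718.
Absolute risk reduction = 0.37718 − 0.12461 = 0.25257
NNT = 1 / ARR = 1 / 0.25257 = 3.959 → round up → 4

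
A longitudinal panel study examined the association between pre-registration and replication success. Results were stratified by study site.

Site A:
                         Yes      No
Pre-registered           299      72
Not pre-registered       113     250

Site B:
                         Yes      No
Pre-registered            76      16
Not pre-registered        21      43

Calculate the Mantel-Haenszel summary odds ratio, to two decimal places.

9.28

OR_MH = Σ(aᵢdᵢ/nᵢ) / Σ(bᵢcᵢ/nᵢ), where nᵢ is the stratum total.
Stratum 1 (Site A): n = 734; a·d/n = 299·250/734 = 101.8392; b·c/n = 72·113/734 = 11.0845
Stratum 2 (Site B): n = 156; a·d/n = 76·43/156 = 20.9487; b·c/n = 16·21/156 = 2.1538
OR_MH = (101.8392 + 20.9487) / (11.0845 + 2.1538) = 122.7880 / 13.2383 = 9.27520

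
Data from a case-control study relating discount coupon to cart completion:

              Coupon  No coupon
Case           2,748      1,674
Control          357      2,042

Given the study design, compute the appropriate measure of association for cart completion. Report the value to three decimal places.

Reading the table with exposure as columns: a = 2748 (Coupon, case), b = 357 (Coupon, non-case), c = 1674 (No coupon, case), d = 2042.
This is a case-control study: participants were sampled on outcome status, so risks in the source population cannot be estimated directly — relative risk is not valid here. The odds ratio is the appropriate measure.
OR = (a·d)/(b·c) = (2748 × 2042) / (357 × 1674) = 5611416 / 597618 = 9.38964

9.390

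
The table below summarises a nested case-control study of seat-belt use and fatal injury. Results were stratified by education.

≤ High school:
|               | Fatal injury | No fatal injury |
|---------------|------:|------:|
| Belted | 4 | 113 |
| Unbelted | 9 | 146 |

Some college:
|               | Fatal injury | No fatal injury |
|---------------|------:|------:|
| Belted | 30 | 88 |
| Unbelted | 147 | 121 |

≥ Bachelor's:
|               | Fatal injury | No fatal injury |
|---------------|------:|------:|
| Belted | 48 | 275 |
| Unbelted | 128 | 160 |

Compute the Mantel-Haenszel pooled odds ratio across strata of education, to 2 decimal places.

OR_MH = Σ(aᵢdᵢ/nᵢ) / Σ(bᵢcᵢ/nᵢ), where nᵢ is the stratum total.
Stratum 1 (≤ High school): n = 272; a·d/n = 4·146/272 = 2.1471; b·c/n = 113·9/272 = 3.7390
Stratum 2 (Some college): n = 386; a·d/n = 30·121/386 = 9.4041; b·c/n = 88·147/386 = 33.5130
Stratum 3 (≥ Bachelor's): n = 611; a·d/n = 48·160/611 = 12.5696; b·c/n = 275·128/611 = 57.6105
OR_MH = (2.1471 + 9.4041 + 12.5696) / (3.7390 + 33.5130 + 57.6105) = 24.1208 / 94.8624 = 0.25427

0.25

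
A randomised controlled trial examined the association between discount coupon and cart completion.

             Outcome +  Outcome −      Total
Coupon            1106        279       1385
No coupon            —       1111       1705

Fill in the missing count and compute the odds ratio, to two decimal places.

7.41

The missing cell is in the unexposed row: 1705 − 1111 = 594.
So a = 1106, b = 279, c = 594, d = 1111.
OR = (a·d)/(b·c) = (1106 × 1111) / (279 × 594) = 1228766 / 165726 = 7.41444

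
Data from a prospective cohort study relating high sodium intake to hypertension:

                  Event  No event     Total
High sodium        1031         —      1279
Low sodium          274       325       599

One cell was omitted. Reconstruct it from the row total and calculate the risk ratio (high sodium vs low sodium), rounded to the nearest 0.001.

1.762

The missing cell is in the exposed row: 1279 − 1031 = 248.
So a = 1031, b = 248, c = 274, d = 325.
RR = [a/(a+b)] / [c/(c+d)] = (1031/1279) / (274/599) = 0.80610/0.45743 = 1.76224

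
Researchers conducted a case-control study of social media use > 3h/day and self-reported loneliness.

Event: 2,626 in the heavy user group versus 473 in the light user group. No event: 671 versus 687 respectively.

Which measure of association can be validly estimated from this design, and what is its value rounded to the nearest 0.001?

5.684

From the description: a = 2626, b = 671, c = 473, d = 687.
This is a case-control study: participants were sampled on outcome status, so risks in the source population cannot be estimated directly — relative risk is not valid here. The odds ratio is the appropriate measure.
OR = (a·d)/(b·c) = (2626 × 687) / (671 × 473) = 1804062 / 317383 = 5.68418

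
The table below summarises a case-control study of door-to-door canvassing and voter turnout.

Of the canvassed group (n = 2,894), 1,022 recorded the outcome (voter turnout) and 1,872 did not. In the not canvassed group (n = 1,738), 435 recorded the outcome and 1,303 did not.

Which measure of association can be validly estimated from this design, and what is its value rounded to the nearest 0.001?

1.635

From the description: a = 1022, b = 1872, c = 435, d = 1303.
This is a case-control study: participants were sampled on outcome status, so risks in the source population cannot be estimated directly — relative risk is not valid here. The odds ratio is the appropriate measure.
OR = (a·d)/(b·c) = (1022 × 1303) / (1872 × 435) = 1331666 / 814320 = 1.63531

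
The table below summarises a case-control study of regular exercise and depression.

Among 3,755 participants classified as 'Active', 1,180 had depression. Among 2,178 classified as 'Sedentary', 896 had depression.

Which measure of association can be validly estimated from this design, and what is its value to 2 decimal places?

From the description: a = 1180, b = 2575, c = 896, d = 1282.
This is a case-control study: participants were sampled on outcome status, so risks in the source population cannot be estimated directly — relative risk is not valid here. The odds ratio is the appropriate measure.
OR = (a·d)/(b·c) = (1180 × 1282) / (2575 × 896) = 1512760 / 2307200 = 0.65567

0.66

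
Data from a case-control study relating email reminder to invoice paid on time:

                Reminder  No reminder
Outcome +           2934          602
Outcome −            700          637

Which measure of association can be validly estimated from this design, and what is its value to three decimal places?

4.435

Reading the table with exposure as columns: a = 2934 (Reminder, case), b = 700 (Reminder, non-case), c = 602 (No reminder, case), d = 637.
This is a case-control study: participants were sampled on outcome status, so risks in the source population cannot be estimated directly — relative risk is not valid here. The odds ratio is the appropriate measure.
OR = (a·d)/(b·c) = (2934 × 637) / (700 × 602) = 1868958 / 421400 = 4.43512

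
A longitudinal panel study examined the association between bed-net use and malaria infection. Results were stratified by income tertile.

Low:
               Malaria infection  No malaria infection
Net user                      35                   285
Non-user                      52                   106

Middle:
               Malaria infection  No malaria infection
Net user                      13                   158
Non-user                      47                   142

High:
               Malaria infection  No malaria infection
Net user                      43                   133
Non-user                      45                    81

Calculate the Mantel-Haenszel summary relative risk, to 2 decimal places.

RR_MH = Σ(aᵢ·n₀ᵢ/nᵢ) / Σ(cᵢ·n₁ᵢ/nᵢ), with n₁ᵢ = aᵢ+bᵢ (exposed), n₀ᵢ = cᵢ+dᵢ (unexposed), nᵢ = n₁ᵢ+n₀ᵢ.
Stratum 1 (Low): n₁ = 320, n₀ = 158, n = 478; a·n₀/n = 35·158/478 = 11.5690; c·n₁/n = 52·320/478 = 34.8117
Stratum 2 (Middle): n₁ = 171, n₀ = 189, n = 360; a·n₀/n = 13·189/360 = 6.8250; c·n₁/n = 47·171/360 = 22.3250
Stratum 3 (High): n₁ = 176, n₀ = 126, n = 302; a·n₀/n = 43·126/302 = 17.9404; c·n₁/n = 45·176/302 = 26.2252
RR_MH = (11.5690 + 6.8250 + 17.9404) / (34.8117 + 22.3250 + 26.2252) = 36.3344 / 83.3619 = 0.43586

0.44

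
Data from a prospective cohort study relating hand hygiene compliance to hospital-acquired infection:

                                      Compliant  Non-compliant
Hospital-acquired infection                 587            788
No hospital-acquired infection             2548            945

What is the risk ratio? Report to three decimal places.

0.412

Reading the table with exposure as columns: a = 587 (Compliant, case), b = 2548 (Compliant, non-case), c = 788 (Non-compliant, case), d = 945.
Risk in exposed = 587/3135 = 0.18724; risk in unexposed = 788/1733 = 0.45470.
RR = 0.18724 / 0.45470 = 0.41179
The risk is 59% lower among the exposed than among the unexposed.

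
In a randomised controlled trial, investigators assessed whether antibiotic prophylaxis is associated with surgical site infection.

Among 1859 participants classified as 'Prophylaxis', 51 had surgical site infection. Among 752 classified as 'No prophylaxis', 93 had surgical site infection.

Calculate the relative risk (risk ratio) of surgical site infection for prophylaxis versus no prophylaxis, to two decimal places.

From the description: a = 51, b = 1808, c = 93, d = 659.
Risk in exposed = 51/1859 = 0.02743; risk in unexposed = 93/752 = 0.12367.
RR = 0.02743 / 0.12367 = 0.22183
The risk is 78% lower among the exposed than among the unexposed.

0.22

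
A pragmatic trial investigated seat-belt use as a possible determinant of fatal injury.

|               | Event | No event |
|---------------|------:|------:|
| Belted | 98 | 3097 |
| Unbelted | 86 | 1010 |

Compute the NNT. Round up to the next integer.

Risk in treated group = 98/3195 = 0.03067; risk in control = 86/1096 = 0.07847.
Absolute risk reduction = 0.07847 − 0.03067 = 0.04779
NNT = 1 / ARR = 1 / 0.04779 = 20.923 → round up → 21

21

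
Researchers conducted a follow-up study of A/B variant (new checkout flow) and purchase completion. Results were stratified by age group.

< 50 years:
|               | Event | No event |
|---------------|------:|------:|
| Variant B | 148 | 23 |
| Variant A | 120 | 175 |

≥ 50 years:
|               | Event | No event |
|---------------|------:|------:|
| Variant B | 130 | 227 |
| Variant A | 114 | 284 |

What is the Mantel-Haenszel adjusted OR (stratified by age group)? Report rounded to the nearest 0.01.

2.60

OR_MH = Σ(aᵢdᵢ/nᵢ) / Σ(bᵢcᵢ/nᵢ), where nᵢ is the stratum total.
Stratum 1 (< 50 years): n = 466; a·d/n = 148·175/466 = 55.5794; b·c/n = 23·120/466 = 5.9227
Stratum 2 (≥ 50 years): n = 755; a·d/n = 130·284/755 = 48.9007; b·c/n = 227·114/755 = 34.2755
OR_MH = (55.5794 + 48.9007) / (5.9227 + 34.2755) = 104.4801 / 40.1982 = 2.59912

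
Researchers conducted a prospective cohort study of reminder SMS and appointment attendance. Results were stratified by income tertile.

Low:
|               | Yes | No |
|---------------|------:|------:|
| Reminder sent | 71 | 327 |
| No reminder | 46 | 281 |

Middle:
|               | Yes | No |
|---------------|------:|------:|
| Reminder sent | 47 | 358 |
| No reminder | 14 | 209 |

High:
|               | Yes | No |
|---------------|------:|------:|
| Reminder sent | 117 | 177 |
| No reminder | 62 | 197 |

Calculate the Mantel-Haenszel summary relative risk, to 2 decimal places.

1.54

RR_MH = Σ(aᵢ·n₀ᵢ/nᵢ) / Σ(cᵢ·n₁ᵢ/nᵢ), with n₁ᵢ = aᵢ+bᵢ (exposed), n₀ᵢ = cᵢ+dᵢ (unexposed), nᵢ = n₁ᵢ+n₀ᵢ.
Stratum 1 (Low): n₁ = 398, n₀ = 327, n = 725; a·n₀/n = 71·327/725 = 32.0234; c·n₁/n = 46·398/725 = 25.2524
Stratum 2 (Middle): n₁ = 405, n₀ = 223, n = 628; a·n₀/n = 47·223/628 = 16.6895; c·n₁/n = 14·405/628 = 9.0287
Stratum 3 (High): n₁ = 294, n₀ = 259, n = 553; a·n₀/n = 117·259/553 = 54.7975; c·n₁/n = 62·294/553 = 32.9620
RR_MH = (32.0234 + 16.6895 + 54.7975) / (25.2524 + 9.0287 + 32.9620) = 103.5104 / 67.2431 = 1.53935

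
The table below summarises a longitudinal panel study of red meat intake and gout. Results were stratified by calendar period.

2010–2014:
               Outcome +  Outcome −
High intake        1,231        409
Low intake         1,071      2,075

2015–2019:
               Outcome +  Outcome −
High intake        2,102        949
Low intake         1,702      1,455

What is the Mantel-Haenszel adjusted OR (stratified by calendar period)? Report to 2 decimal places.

2.92

OR_MH = Σ(aᵢdᵢ/nᵢ) / Σ(bᵢcᵢ/nᵢ), where nᵢ is the stratum total.
Stratum 1 (2010–2014): n = 4786; a·d/n = 1231·2075/4786 = 533.7077; b·c/n = 409·1071/4786 = 91.5251
Stratum 2 (2015–2019): n = 6208; a·d/n = 2102·1455/6208 = 492.6562; b·c/n = 949·1702/6208 = 260.1801
OR_MH = (533.7077 + 492.6562) / (91.5251 + 260.1801) = 1026.3639 / 351.7052 = 2.91825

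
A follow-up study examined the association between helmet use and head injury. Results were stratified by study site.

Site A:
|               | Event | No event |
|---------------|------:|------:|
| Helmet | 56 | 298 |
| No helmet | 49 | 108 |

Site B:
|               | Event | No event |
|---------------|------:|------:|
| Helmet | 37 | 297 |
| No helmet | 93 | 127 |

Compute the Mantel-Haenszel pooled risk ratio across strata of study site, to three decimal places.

0.354

RR_MH = Σ(aᵢ·n₀ᵢ/nᵢ) / Σ(cᵢ·n₁ᵢ/nᵢ), with n₁ᵢ = aᵢ+bᵢ (exposed), n₀ᵢ = cᵢ+dᵢ (unexposed), nᵢ = n₁ᵢ+n₀ᵢ.
Stratum 1 (Site A): n₁ = 354, n₀ = 157, n = 511; a·n₀/n = 56·157/511 = 17.2055; c·n₁/n = 49·354/511 = 33.9452
Stratum 2 (Site B): n₁ = 334, n₀ = 220, n = 554; a·n₀/n = 37·220/554 = 14.6931; c·n₁/n = 93·334/554 = 56.0686
RR_MH = (17.2055 + 14.6931) / (33.9452 + 56.0686) = 31.8986 / 90.0138 = 0.35437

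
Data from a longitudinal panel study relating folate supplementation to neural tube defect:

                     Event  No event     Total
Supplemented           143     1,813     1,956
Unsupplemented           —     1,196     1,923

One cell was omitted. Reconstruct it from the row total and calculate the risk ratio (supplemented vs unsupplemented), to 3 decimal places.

The missing cell is in the unexposed row: 1923 − 1196 = 727.
So a = 143, b = 1813, c = 727, d = 1196.
RR = [a/(a+b)] / [c/(c+d)] = (143/1956) / (727/1923) = 0.07311/0.37806 = 0.19338

0.193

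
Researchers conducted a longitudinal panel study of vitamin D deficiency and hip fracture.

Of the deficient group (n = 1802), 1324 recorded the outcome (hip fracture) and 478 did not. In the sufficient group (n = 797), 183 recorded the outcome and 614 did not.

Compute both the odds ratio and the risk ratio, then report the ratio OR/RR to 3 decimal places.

2.904

From the description: a = 1324, b = 478, c = 183, d = 614.
OR = (1324·614)/(478·183) = 812936/87474 = 9.29346
Risk in exposed = 1324/1802 = 0.73474; risk in unexposed = 183/797 = 0.22961; RR = 3.19993
OR/RR = 9.29346 / 3.19993 = 2.90427
The outcome is not rare, so the OR lies further from 1 than the RR.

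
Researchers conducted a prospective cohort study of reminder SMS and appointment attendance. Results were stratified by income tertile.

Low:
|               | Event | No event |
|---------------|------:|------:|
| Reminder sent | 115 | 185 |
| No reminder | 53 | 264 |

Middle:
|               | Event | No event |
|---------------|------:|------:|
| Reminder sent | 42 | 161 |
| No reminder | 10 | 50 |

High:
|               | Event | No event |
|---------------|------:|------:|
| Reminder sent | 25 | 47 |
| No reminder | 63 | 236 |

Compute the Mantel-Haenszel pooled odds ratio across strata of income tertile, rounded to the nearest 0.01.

OR_MH = Σ(aᵢdᵢ/nᵢ) / Σ(bᵢcᵢ/nᵢ), where nᵢ is the stratum total.
Stratum 1 (Low): n = 617; a·d/n = 115·264/617 = 49.2058; b·c/n = 185·53/617 = 15.8914
Stratum 2 (Middle): n = 263; a·d/n = 42·50/263 = 7.9848; b·c/n = 161·10/263 = 6.1217
Stratum 3 (High): n = 371; a·d/n = 25·236/371 = 15.9030; b·c/n = 47·63/371 = 7.9811
OR_MH = (49.2058 + 7.9848 + 15.9030) / (15.8914 + 6.1217 + 7.9811) = 73.0936 / 29.9942 = 2.43692

2.44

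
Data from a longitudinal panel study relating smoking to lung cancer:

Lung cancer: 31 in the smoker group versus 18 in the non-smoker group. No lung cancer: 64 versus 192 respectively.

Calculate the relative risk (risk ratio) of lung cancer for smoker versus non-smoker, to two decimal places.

From the description: a = 31, b = 64, c = 18, d = 192.
Risk in exposed = 31/95 = 0.32632; risk in unexposed = 18/210 = 0.08571.
RR = 0.32632 / 0.08571 = 3.80702
The risk among the exposed is 3.81 times that among the unexposed.

3.81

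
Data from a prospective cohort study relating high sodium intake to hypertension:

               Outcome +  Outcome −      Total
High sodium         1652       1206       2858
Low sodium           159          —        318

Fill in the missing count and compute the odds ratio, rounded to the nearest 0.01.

The missing cell is in the unexposed row: 318 − 159 = 159.
So a = 1652, b = 1206, c = 159, d = 159.
OR = (a·d)/(b·c) = (1652 × 159) / (1206 × 159) = 262668 / 191754 = 1.36982

1.37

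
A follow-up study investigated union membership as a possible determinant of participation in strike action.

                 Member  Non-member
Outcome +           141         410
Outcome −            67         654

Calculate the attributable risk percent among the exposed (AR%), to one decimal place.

43.2

Reading the table with exposure as columns: a = 141 (Member, case), b = 67 (Member, non-case), c = 410 (Non-member, case), d = 654.
Risk in exposed = 141/208 = 0.67788; risk in unexposed = 410/1064 = 0.38534.
RR = 0.67788/0.38534 = 1.75919
AR% = (RR − 1)/RR × 100 = (1.75919 − 1)/1.75919 × 100 = 43.1558%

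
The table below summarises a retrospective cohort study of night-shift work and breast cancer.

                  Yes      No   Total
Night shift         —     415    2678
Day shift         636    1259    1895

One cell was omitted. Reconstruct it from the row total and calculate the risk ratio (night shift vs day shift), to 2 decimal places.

2.52

The missing cell is in the exposed row: 2678 − 415 = 2263.
So a = 2263, b = 415, c = 636, d = 1259.
RR = [a/(a+b)] / [c/(c+d)] = (2263/2678) / (636/1895) = 0.84503/0.33562 = 2.51783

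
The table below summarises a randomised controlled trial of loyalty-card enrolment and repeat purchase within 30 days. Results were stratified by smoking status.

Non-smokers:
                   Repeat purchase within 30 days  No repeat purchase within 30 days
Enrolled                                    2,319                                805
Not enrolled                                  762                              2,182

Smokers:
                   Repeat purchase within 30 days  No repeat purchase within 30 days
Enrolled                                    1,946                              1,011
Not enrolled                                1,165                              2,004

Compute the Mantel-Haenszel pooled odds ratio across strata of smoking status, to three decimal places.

OR_MH = Σ(aᵢdᵢ/nᵢ) / Σ(bᵢcᵢ/nᵢ), where nᵢ is the stratum total.
Stratum 1 (Non-smokers): n = 6068; a·d/n = 2319·2182/6068 = 833.8922; b·c/n = 805·762/6068 = 101.0893
Stratum 2 (Smokers): n = 6126; a·d/n = 1946·2004/6126 = 636.5955; b·c/n = 1011·1165/6126 = 192.2649
OR_MH = (833.8922 + 636.5955) / (101.0893 + 192.2649) = 1470.4877 / 293.3543 = 5.01267

5.013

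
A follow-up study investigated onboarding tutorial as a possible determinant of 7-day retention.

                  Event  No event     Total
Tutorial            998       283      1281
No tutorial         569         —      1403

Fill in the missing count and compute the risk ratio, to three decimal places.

The missing cell is in the unexposed row: 1403 − 569 = 834.
So a = 998, b = 283, c = 569, d = 834.
RR = [a/(a+b)] / [c/(c+d)] = (998/1281) / (569/1403) = 0.77908/0.40556 = 1.92100

1.921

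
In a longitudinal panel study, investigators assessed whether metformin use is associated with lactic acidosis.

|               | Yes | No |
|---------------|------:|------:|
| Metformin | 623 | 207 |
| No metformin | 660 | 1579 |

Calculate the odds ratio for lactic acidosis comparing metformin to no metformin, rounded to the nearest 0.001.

7.200

Cells: a = 623, b = 207, c = 660, d = 1579.
OR = (a·d)/(b·c) = (623 × 1579) / (207 × 660) = 983717 / 136620 = 7.20039
The odds of lactic acidosis are about 7.20 times as high in the metformin group.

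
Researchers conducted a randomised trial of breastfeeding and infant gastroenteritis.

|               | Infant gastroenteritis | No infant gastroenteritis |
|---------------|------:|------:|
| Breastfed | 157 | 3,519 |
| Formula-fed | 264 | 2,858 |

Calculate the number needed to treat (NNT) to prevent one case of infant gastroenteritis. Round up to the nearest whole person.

24

Risk in treated group = 157/3676 = 0.04271; risk in control = 264/3122 = 0.08456.
Absolute risk reduction = 0.08456 − 0.04271 = 0.04185
NNT = 1 / ARR = 1 / 0.04185 = 23.894 → round up → 24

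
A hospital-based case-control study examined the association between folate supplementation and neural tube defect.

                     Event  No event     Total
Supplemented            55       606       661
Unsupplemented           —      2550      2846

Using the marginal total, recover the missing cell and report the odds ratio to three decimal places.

The missing cell is in the unexposed row: 2846 − 2550 = 296.
So a = 55, b = 606, c = 296, d = 2550.
OR = (a·d)/(b·c) = (55 × 2550) / (606 × 296) = 140250 / 179376 = 0.78188

0.782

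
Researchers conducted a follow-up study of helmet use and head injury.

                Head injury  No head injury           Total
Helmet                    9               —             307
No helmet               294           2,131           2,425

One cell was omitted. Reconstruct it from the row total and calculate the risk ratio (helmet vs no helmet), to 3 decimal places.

The missing cell is in the exposed row: 307 − 9 = 298.
So a = 9, b = 298, c = 294, d = 2131.
RR = [a/(a+b)] / [c/(c+d)] = (9/307) / (294/2425) = 0.02932/0.12124 = 0.24181

0.242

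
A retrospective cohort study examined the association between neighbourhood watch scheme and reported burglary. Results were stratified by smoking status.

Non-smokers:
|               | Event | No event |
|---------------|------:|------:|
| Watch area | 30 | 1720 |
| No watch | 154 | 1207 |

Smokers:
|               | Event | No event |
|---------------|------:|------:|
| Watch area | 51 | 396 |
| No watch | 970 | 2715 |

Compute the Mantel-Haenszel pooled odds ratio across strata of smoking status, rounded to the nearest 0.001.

OR_MH = Σ(aᵢdᵢ/nᵢ) / Σ(bᵢcᵢ/nᵢ), where nᵢ is the stratum total.
Stratum 1 (Non-smokers): n = 3111; a·d/n = 30·1207/3111 = 11.6393; b·c/n = 1720·154/3111 = 85.1430
Stratum 2 (Smokers): n = 4132; a·d/n = 51·2715/4132 = 33.5104; b·c/n = 396·970/4132 = 92.9622
OR_MH = (11.6393 + 33.5104) / (85.1430 + 92.9622) = 45.1498 / 178.1053 = 0.25350

0.254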